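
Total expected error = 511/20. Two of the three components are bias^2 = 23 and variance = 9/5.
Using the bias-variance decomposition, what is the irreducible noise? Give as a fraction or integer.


Total error = bias^2 + variance + irreducible noise. So irreducible noise = 511/20 - 23 - 9/5 = 3/4.

3/4


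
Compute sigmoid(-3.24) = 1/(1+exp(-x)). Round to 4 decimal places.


sigma(-3.24) = 1/(1+e^(3.24)) = 1/(1+25.533722) = 1/26.533722 = 0.0377.

0.0377


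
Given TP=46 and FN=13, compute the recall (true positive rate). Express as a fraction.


Recall = TP / (TP + FN) = 46 / 59 = 46/59.

46/59


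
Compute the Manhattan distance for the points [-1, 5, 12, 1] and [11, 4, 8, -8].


d = sum of absolute differences: |-1-11|=12 + |5-4|=1 + |12-8|=4 + |1--8|=9 = 26.

26


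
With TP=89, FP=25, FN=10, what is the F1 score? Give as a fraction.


Precision = 89/114 = 89/114. Recall = 89/99 = 89/99. F1 = 2*P*R/(P+R) = 178/213.

178/213


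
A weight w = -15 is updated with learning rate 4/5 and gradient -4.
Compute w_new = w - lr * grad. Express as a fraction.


w_new = -15 - 4/5 * -4 = -15 - -16/5 = -59/5.

-59/5


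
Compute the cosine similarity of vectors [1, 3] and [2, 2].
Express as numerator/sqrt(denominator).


dot = 8. |a|^2 = 10, |b|^2 = 8. cos = 8/sqrt(80).

8/sqrt(80)


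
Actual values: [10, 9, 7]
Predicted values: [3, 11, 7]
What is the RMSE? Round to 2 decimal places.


MSE = 17.6667. RMSE = sqrt(17.6667) = 4.20.

4.20


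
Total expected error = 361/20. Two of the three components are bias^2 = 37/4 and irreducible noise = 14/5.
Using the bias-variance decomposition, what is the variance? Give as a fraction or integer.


Total error = bias^2 + variance + irreducible noise. So variance = 361/20 - 37/4 - 14/5 = 6.

6


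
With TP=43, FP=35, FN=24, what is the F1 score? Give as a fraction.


Precision = 43/78 = 43/78. Recall = 43/67 = 43/67. F1 = 2*P*R/(P+R) = 86/145.

86/145


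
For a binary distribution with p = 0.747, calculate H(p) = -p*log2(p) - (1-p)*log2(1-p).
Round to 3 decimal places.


H = -0.747*log2(0.747) - 0.253*log2(0.253) = 0.816.

0.816


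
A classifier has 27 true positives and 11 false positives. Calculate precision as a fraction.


Precision = TP / (TP + FP) = 27 / 38 = 27/38.

27/38


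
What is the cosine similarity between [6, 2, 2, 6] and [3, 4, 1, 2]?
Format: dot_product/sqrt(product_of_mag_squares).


dot = 40. |a|^2 = 80, |b|^2 = 30. cos = 40/sqrt(2400).

40/sqrt(2400)


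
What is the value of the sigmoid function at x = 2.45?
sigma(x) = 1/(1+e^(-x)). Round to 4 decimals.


sigma(2.45) = 1/(1+e^(-2.45)) = 1/(1+0.086294) = 1/1.086294 = 0.9206.

0.9206


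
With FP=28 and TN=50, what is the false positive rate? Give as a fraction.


FPR = FP / (FP + TN) = 28 / 78 = 14/39.

14/39


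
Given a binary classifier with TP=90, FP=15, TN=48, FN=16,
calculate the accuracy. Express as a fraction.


Accuracy = (TP + TN) / (TP + TN + FP + FN) = (90 + 48) / 169 = 138/169.

138/169


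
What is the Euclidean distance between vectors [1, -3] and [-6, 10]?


d = sqrt(sum of squared differences). (1--6)^2=49, (-3-10)^2=169. Sum = 218.

sqrt(218)


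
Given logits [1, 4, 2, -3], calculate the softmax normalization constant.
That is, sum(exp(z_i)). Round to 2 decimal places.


Denom = e^1=2.7183 + e^4=54.5982 + e^2=7.3891 + e^-3=0.0498. Sum = 64.7554, which rounds to 64.76.

64.76


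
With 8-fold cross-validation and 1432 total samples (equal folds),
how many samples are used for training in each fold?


Each validation fold has 1432/8 = 179 samples. Training set = 1432 - 179 = 1253.

1253


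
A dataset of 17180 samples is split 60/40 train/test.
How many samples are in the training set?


Test set = 17180 * 40% = 6872. Training set = 17180 - 6872 = 10308.

10308


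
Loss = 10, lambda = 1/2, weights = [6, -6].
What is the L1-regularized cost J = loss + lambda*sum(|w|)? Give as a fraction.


L1 norm = sum(|w|) = 12. J = 10 + 1/2 * 12 = 16.

16


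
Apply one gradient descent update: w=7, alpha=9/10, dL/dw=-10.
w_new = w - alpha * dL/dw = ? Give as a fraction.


w_new = 7 - 9/10 * -10 = 7 - -9 = 16.

16


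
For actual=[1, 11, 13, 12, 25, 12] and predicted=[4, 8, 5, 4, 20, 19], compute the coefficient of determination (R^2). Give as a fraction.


Mean(y) = 37/3. SS_res = 220. SS_tot = 874/3. R^2 = 1 - 220/(874/3) = 107/437.

107/437


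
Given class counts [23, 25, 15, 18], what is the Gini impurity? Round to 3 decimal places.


Total = 81. Proportions: 23/81, 25/81, 15/81, 18/81. sum(p_i^2) = 0.2596. Gini = 1 - 0.2596 = 0.7404, which rounds to 0.740.

0.740


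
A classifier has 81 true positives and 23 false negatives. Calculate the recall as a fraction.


Recall = TP / (TP + FN) = 81 / 104 = 81/104.

81/104


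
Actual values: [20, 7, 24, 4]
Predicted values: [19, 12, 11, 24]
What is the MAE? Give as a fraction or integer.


MAE = (1/4) * (|20-19|=1 + |7-12|=5 + |24-11|=13 + |4-24|=20). Sum = 39. MAE = 39/4.

39/4


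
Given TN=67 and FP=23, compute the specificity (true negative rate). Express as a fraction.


Specificity = TN / (TN + FP) = 67 / 90 = 67/90.

67/90


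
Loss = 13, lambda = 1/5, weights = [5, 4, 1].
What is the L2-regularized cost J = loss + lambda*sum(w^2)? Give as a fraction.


L2 sq norm = sum(w^2) = 42. J = 13 + 1/5 * 42 = 107/5.

107/5


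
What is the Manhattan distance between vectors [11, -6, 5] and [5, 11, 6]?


d = sum of absolute differences: |11-5|=6 + |-6-11|=17 + |5-6|=1 = 24.

24


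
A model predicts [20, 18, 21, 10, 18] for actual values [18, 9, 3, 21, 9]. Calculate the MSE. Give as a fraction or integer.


MSE = (1/5) * ((18-20)^2=4 + (9-18)^2=81 + (3-21)^2=324 + (21-10)^2=121 + (9-18)^2=81). Sum = 611. MSE = 611/5.

611/5


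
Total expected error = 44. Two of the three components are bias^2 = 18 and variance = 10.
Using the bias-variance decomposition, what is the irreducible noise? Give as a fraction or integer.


Total error = bias^2 + variance + irreducible noise. So irreducible noise = 44 - 18 - 10 = 16.

16


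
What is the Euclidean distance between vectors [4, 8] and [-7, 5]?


d = sqrt(sum of squared differences). (4--7)^2=121, (8-5)^2=9. Sum = 130.

sqrt(130)


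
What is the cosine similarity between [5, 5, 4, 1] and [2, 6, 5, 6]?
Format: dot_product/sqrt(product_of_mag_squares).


dot = 66. |a|^2 = 67, |b|^2 = 101. cos = 66/sqrt(6767).

66/sqrt(6767)


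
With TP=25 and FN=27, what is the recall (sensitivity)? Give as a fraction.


Recall = TP / (TP + FN) = 25 / 52 = 25/52.

25/52


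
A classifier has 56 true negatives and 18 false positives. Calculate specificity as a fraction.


Specificity = TN / (TN + FP) = 56 / 74 = 28/37.

28/37


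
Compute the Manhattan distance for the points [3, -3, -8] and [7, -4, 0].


d = sum of absolute differences: |3-7|=4 + |-3--4|=1 + |-8-0|=8 = 13.

13


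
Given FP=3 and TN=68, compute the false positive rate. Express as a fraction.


FPR = FP / (FP + TN) = 3 / 71 = 3/71.

3/71


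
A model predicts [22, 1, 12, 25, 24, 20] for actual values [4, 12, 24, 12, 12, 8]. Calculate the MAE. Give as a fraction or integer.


MAE = (1/6) * (|4-22|=18 + |12-1|=11 + |24-12|=12 + |12-25|=13 + |12-24|=12 + |8-20|=12). Sum = 78. MAE = 13.

13


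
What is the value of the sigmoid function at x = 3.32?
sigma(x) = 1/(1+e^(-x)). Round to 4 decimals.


sigma(3.32) = 1/(1+e^(-3.32)) = 1/(1+0.036153) = 1/1.036153 = 0.9651.

0.9651


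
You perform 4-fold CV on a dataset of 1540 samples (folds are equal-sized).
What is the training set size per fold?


Each validation fold has 1540/4 = 385 samples. Training set = 1540 - 385 = 1155.

1155


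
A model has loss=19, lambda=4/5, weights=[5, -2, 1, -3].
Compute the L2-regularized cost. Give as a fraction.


L2 sq norm = sum(w^2) = 39. J = 19 + 4/5 * 39 = 251/5.

251/5


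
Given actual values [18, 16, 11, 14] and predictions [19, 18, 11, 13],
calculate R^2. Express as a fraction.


Mean(y) = 59/4. SS_res = 6. SS_tot = 107/4. R^2 = 1 - 6/(107/4) = 83/107.

83/107


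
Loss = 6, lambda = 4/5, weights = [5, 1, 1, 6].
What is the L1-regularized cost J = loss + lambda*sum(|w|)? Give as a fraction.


L1 norm = sum(|w|) = 13. J = 6 + 4/5 * 13 = 82/5.

82/5


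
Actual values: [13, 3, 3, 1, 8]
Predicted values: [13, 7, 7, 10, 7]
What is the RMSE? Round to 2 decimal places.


MSE = 22.8000. RMSE = sqrt(22.8000) = 4.77.

4.77


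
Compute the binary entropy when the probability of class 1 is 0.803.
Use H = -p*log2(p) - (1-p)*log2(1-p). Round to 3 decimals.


H = -0.803*log2(0.803) - 0.197*log2(0.197) = 0.716.

0.716


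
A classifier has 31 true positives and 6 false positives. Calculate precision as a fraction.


Precision = TP / (TP + FP) = 31 / 37 = 31/37.

31/37


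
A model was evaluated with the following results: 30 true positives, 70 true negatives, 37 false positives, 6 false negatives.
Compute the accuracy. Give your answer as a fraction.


Accuracy = (TP + TN) / (TP + TN + FP + FN) = (30 + 70) / 143 = 100/143.

100/143


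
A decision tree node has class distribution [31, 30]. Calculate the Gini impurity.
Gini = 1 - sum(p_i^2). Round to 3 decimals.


Total = 61. Proportions: 31/61, 30/61. sum(p_i^2) = 0.5001. Gini = 1 - 0.5001 = 0.4999, which rounds to 0.500.

0.500


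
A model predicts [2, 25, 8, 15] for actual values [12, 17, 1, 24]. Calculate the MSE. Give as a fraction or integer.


MSE = (1/4) * ((12-2)^2=100 + (17-25)^2=64 + (1-8)^2=49 + (24-15)^2=81). Sum = 294. MSE = 147/2.

147/2


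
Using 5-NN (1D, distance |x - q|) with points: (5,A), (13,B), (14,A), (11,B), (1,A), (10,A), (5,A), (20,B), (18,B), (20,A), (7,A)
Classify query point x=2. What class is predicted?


Distances: |5-2|=3, |13-2|=11, |14-2|=12, |11-2|=9, |1-2|=1, |10-2|=8, |5-2|=3, |20-2|=18, |18-2|=16, |20-2|=18, |7-2|=5. 5 nearest: (1,A), (5,A), (5,A), (7,A), (10,A). Counts: {'A': 5}. Majority class: A.

A


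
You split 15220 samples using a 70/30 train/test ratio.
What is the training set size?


Test set = 15220 * 30% = 4566. Training set = 15220 - 4566 = 10654.

10654


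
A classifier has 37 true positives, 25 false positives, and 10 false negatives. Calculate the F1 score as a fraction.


Precision = 37/62 = 37/62. Recall = 37/47 = 37/47. F1 = 2*P*R/(P+R) = 74/109.

74/109


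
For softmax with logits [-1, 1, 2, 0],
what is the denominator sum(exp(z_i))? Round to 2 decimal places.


Denom = e^-1=0.3679 + e^1=2.7183 + e^2=7.3891 + e^0=1.0000. Sum = 11.4753, which rounds to 11.48.

11.48


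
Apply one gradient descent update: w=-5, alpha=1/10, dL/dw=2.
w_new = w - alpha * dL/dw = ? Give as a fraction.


w_new = -5 - 1/10 * 2 = -5 - 1/5 = -26/5.

-26/5


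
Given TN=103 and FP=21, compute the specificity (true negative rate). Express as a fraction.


Specificity = TN / (TN + FP) = 103 / 124 = 103/124.

103/124


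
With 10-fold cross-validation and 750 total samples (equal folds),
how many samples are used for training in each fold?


Each validation fold has 750/10 = 75 samples. Training set = 750 - 75 = 675.

675


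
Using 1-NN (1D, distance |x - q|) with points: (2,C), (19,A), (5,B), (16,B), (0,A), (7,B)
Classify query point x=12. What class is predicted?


Distances: |2-12|=10, |19-12|=7, |5-12|=7, |16-12|=4, |0-12|=12, |7-12|=5. 1 nearest: (16,B). Counts: {'B': 1}. Majority class: B.

B


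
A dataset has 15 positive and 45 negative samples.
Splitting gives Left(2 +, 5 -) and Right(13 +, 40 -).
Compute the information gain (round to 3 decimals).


H(parent) = 0.8113. H(left) = 0.8631, H(right) = 0.8037. Weighted = (7/60)*0.8631 + (53/60)*0.8037 = 0.8106. IG = 0.8113 - 0.8106 = 0.0007, which rounds to 0.001.

0.001


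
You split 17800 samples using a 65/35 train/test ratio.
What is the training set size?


Test set = 17800 * 35% = 6230. Training set = 17800 - 6230 = 11570.

11570


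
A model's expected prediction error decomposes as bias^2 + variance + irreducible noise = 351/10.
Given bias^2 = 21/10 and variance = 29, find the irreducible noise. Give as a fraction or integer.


Total error = bias^2 + variance + irreducible noise. So irreducible noise = 351/10 - 21/10 - 29 = 4.

4


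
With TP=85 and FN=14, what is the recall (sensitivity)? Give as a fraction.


Recall = TP / (TP + FN) = 85 / 99 = 85/99.

85/99


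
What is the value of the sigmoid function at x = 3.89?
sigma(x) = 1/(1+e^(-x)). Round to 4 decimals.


sigma(3.89) = 1/(1+e^(-3.89)) = 1/(1+0.020445) = 1/1.020445 = 0.9800.

0.9800


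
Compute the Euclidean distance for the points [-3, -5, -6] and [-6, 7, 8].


d = sqrt(sum of squared differences). (-3--6)^2=9, (-5-7)^2=144, (-6-8)^2=196. Sum = 349.

sqrt(349)


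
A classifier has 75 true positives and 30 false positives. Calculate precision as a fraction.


Precision = TP / (TP + FP) = 75 / 105 = 5/7.

5/7


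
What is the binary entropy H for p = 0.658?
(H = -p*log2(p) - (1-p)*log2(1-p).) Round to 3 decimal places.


H = -0.658*log2(0.658) - 0.342*log2(0.342) = 0.927.

0.927


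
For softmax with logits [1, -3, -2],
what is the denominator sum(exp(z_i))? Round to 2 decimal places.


Denom = e^1=2.7183 + e^-3=0.0498 + e^-2=0.1353. Sum = 2.9034, which rounds to 2.90.

2.90


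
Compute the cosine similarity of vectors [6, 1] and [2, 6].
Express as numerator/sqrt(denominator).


dot = 18. |a|^2 = 37, |b|^2 = 40. cos = 18/sqrt(1480).

18/sqrt(1480)


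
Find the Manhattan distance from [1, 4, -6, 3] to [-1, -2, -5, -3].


d = sum of absolute differences: |1--1|=2 + |4--2|=6 + |-6--5|=1 + |3--3|=6 = 15.

15


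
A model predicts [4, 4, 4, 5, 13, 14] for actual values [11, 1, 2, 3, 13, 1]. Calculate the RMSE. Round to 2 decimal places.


MSE = 39.1667. RMSE = sqrt(39.1667) = 6.26.

6.26


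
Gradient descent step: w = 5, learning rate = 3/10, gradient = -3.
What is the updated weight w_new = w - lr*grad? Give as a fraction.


w_new = 5 - 3/10 * -3 = 5 - -9/10 = 59/10.

59/10


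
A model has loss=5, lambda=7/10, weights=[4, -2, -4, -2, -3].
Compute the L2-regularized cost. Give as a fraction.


L2 sq norm = sum(w^2) = 49. J = 5 + 7/10 * 49 = 393/10.

393/10


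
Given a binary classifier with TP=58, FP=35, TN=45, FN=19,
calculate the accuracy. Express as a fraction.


Accuracy = (TP + TN) / (TP + TN + FP + FN) = (58 + 45) / 157 = 103/157.

103/157


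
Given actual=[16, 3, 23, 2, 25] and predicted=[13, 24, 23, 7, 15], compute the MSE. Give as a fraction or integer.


MSE = (1/5) * ((16-13)^2=9 + (3-24)^2=441 + (23-23)^2=0 + (2-7)^2=25 + (25-15)^2=100). Sum = 575. MSE = 115.

115


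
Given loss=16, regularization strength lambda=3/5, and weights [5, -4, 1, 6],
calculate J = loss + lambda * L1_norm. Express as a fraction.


L1 norm = sum(|w|) = 16. J = 16 + 3/5 * 16 = 128/5.

128/5


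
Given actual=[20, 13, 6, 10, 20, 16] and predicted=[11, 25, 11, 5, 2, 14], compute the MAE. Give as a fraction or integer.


MAE = (1/6) * (|20-11|=9 + |13-25|=12 + |6-11|=5 + |10-5|=5 + |20-2|=18 + |16-14|=2). Sum = 51. MAE = 17/2.

17/2


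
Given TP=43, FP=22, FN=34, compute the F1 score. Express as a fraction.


Precision = 43/65 = 43/65. Recall = 43/77 = 43/77. F1 = 2*P*R/(P+R) = 43/71.

43/71


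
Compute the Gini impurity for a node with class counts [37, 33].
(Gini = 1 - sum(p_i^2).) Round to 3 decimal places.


Total = 70. Proportions: 37/70, 33/70. sum(p_i^2) = 0.5016. Gini = 1 - 0.5016 = 0.4984, which rounds to 0.498.

0.498


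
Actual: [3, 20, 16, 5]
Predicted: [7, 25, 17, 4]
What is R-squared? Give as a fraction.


Mean(y) = 11. SS_res = 43. SS_tot = 206. R^2 = 1 - 43/(206) = 163/206.

163/206


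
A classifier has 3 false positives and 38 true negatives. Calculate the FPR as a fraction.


FPR = FP / (FP + TN) = 3 / 41 = 3/41.

3/41


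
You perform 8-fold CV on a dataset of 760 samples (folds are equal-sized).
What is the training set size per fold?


Each validation fold has 760/8 = 95 samples. Training set = 760 - 95 = 665.

665


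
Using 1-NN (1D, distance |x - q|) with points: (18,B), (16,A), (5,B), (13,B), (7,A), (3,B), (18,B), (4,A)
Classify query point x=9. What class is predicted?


Distances: |18-9|=9, |16-9|=7, |5-9|=4, |13-9|=4, |7-9|=2, |3-9|=6, |18-9|=9, |4-9|=5. 1 nearest: (7,A). Counts: {'A': 1}. Majority class: A.

A


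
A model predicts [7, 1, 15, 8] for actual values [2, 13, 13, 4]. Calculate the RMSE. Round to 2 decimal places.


MSE = 47.2500. RMSE = sqrt(47.2500) = 6.87.

6.87


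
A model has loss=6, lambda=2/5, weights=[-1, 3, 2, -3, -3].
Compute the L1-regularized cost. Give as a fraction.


L1 norm = sum(|w|) = 12. J = 6 + 2/5 * 12 = 54/5.

54/5


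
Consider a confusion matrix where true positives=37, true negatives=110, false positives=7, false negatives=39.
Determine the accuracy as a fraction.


Accuracy = (TP + TN) / (TP + TN + FP + FN) = (37 + 110) / 193 = 147/193.

147/193


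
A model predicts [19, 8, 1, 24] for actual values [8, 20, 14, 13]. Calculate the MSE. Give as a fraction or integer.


MSE = (1/4) * ((8-19)^2=121 + (20-8)^2=144 + (14-1)^2=169 + (13-24)^2=121). Sum = 555. MSE = 555/4.

555/4


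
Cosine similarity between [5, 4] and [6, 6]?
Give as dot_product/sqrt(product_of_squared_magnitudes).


dot = 54. |a|^2 = 41, |b|^2 = 72. cos = 54/sqrt(2952).

54/sqrt(2952)


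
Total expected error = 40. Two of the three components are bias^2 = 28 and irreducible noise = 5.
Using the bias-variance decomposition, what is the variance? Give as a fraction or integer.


Total error = bias^2 + variance + irreducible noise. So variance = 40 - 28 - 5 = 7.

7


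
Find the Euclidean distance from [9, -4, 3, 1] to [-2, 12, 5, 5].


d = sqrt(sum of squared differences). (9--2)^2=121, (-4-12)^2=256, (3-5)^2=4, (1-5)^2=16. Sum = 397.

sqrt(397)


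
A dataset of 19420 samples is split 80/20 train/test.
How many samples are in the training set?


Test set = 19420 * 20% = 3884. Training set = 19420 - 3884 = 15536.

15536


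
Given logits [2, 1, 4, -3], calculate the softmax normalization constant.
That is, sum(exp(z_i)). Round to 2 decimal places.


Denom = e^2=7.3891 + e^1=2.7183 + e^4=54.5982 + e^-3=0.0498. Sum = 64.7554, which rounds to 64.76.

64.76


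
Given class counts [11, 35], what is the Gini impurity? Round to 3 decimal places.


Total = 46. Proportions: 11/46, 35/46. sum(p_i^2) = 0.6361. Gini = 1 - 0.6361 = 0.3639, which rounds to 0.364.

0.364


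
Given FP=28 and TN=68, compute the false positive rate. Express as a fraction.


FPR = FP / (FP + TN) = 28 / 96 = 7/24.

7/24


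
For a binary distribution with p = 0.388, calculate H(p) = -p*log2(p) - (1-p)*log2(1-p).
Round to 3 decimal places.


H = -0.388*log2(0.388) - 0.612*log2(0.612) = 0.963.

0.963


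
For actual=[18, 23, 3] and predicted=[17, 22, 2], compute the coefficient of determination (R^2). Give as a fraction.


Mean(y) = 44/3. SS_res = 3. SS_tot = 650/3. R^2 = 1 - 3/(650/3) = 641/650.

641/650


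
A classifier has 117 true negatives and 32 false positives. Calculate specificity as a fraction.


Specificity = TN / (TN + FP) = 117 / 149 = 117/149.

117/149


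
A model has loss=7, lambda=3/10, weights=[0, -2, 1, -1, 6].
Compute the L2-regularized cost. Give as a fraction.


L2 sq norm = sum(w^2) = 42. J = 7 + 3/10 * 42 = 98/5.

98/5


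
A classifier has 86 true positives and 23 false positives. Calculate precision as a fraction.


Precision = TP / (TP + FP) = 86 / 109 = 86/109.

86/109


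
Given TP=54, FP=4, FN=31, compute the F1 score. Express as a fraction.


Precision = 54/58 = 27/29. Recall = 54/85 = 54/85. F1 = 2*P*R/(P+R) = 108/143.

108/143


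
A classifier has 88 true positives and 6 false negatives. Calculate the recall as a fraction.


Recall = TP / (TP + FN) = 88 / 94 = 44/47.

44/47


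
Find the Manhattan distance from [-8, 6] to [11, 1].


d = sum of absolute differences: |-8-11|=19 + |6-1|=5 = 24.

24


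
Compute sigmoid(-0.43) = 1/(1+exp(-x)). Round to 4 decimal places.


sigma(-0.43) = 1/(1+e^(0.43)) = 1/(1+1.537258) = 1/2.537258 = 0.3941.

0.3941


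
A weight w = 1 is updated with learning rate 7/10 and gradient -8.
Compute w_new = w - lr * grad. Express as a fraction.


w_new = 1 - 7/10 * -8 = 1 - -28/5 = 33/5.

33/5


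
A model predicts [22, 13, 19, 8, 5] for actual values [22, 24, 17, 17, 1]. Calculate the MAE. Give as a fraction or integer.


MAE = (1/5) * (|22-22|=0 + |24-13|=11 + |17-19|=2 + |17-8|=9 + |1-5|=4). Sum = 26. MAE = 26/5.

26/5


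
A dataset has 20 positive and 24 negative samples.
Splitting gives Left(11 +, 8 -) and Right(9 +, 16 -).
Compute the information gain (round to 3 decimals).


H(parent) = 0.9940. H(left) = 0.9819, H(right) = 0.9427. Weighted = (19/44)*0.9819 + (25/44)*0.9427 = 0.9596. IG = 0.9940 - 0.9596 = 0.0344, which rounds to 0.034.

0.034


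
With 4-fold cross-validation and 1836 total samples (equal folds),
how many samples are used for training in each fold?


Each validation fold has 1836/4 = 459 samples. Training set = 1836 - 459 = 1377.

1377


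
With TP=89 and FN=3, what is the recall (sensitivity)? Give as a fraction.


Recall = TP / (TP + FN) = 89 / 92 = 89/92.

89/92


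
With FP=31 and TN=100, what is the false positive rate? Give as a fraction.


FPR = FP / (FP + TN) = 31 / 131 = 31/131.

31/131


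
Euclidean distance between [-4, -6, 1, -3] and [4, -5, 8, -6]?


d = sqrt(sum of squared differences). (-4-4)^2=64, (-6--5)^2=1, (1-8)^2=49, (-3--6)^2=9. Sum = 123.

sqrt(123)


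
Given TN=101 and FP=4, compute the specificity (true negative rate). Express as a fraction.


Specificity = TN / (TN + FP) = 101 / 105 = 101/105.

101/105


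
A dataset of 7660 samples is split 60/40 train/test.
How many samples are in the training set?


Test set = 7660 * 40% = 3064. Training set = 7660 - 3064 = 4596.

4596


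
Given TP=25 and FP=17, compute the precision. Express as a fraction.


Precision = TP / (TP + FP) = 25 / 42 = 25/42.

25/42


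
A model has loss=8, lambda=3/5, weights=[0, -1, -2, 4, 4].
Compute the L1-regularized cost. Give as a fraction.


L1 norm = sum(|w|) = 11. J = 8 + 3/5 * 11 = 73/5.

73/5


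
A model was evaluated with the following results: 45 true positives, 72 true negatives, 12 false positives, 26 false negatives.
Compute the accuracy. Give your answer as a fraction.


Accuracy = (TP + TN) / (TP + TN + FP + FN) = (45 + 72) / 155 = 117/155.

117/155


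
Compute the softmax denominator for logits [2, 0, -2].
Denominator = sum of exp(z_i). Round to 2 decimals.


Denom = e^2=7.3891 + e^0=1.0000 + e^-2=0.1353. Sum = 8.5244, which rounds to 8.52.

8.52


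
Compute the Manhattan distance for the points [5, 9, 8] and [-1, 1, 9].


d = sum of absolute differences: |5--1|=6 + |9-1|=8 + |8-9|=1 = 15.

15


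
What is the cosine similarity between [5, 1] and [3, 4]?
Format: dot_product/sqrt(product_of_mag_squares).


dot = 19. |a|^2 = 26, |b|^2 = 25. cos = 19/sqrt(650).

19/sqrt(650)


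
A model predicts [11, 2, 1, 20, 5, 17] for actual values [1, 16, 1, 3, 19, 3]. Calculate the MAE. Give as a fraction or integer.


MAE = (1/6) * (|1-11|=10 + |16-2|=14 + |1-1|=0 + |3-20|=17 + |19-5|=14 + |3-17|=14). Sum = 69. MAE = 23/2.

23/2


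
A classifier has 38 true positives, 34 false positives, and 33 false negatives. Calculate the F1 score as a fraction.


Precision = 38/72 = 19/36. Recall = 38/71 = 38/71. F1 = 2*P*R/(P+R) = 76/143.

76/143


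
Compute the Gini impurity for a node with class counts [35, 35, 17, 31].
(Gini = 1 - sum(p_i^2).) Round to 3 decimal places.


Total = 118. Proportions: 35/118, 35/118, 17/118, 31/118. sum(p_i^2) = 0.2657. Gini = 1 - 0.2657 = 0.7343, which rounds to 0.734.

0.734


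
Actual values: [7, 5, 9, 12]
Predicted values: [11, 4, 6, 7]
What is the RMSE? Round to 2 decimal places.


MSE = 12.7500. RMSE = sqrt(12.7500) = 3.57.

3.57


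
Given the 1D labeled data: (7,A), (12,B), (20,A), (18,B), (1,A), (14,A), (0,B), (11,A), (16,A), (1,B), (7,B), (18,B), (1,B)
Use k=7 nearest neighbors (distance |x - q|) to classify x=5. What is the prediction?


Distances: |7-5|=2, |12-5|=7, |20-5|=15, |18-5|=13, |1-5|=4, |14-5|=9, |0-5|=5, |11-5|=6, |16-5|=11, |1-5|=4, |7-5|=2, |18-5|=13, |1-5|=4. 7 nearest: (7,A), (7,B), (1,A), (1,B), (1,B), (0,B), (11,A). Counts: {'A': 3, 'B': 4}. Majority class: B.

B


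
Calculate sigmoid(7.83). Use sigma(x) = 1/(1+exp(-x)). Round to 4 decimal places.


sigma(7.83) = 1/(1+e^(-7.83)) = 1/(1+0.000398) = 1/1.000398 = 0.9996.

0.9996


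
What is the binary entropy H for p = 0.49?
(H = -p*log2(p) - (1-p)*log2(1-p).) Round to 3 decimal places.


H = -0.49*log2(0.49) - 0.51*log2(0.51) = 1.000.

1.000


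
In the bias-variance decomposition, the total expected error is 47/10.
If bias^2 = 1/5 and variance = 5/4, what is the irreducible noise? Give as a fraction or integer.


Total error = bias^2 + variance + irreducible noise. So irreducible noise = 47/10 - 1/5 - 5/4 = 13/4.

13/4


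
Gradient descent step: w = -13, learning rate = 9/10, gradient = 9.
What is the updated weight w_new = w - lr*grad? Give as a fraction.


w_new = -13 - 9/10 * 9 = -13 - 81/10 = -211/10.

-211/10


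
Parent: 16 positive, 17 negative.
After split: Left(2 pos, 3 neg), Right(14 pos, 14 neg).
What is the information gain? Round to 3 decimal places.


H(parent) = 0.9993. H(left) = 0.9710, H(right) = 1.0000. Weighted = (5/33)*0.9710 + (28/33)*1.0000 = 0.9956. IG = 0.9993 - 0.9956 = 0.0037, which rounds to 0.004.

0.004


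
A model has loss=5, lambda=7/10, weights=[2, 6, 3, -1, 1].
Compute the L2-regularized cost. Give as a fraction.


L2 sq norm = sum(w^2) = 51. J = 5 + 7/10 * 51 = 407/10.

407/10


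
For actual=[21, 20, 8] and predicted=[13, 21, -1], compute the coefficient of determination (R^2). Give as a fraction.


Mean(y) = 49/3. SS_res = 146. SS_tot = 314/3. R^2 = 1 - 146/(314/3) = -62/157.

-62/157


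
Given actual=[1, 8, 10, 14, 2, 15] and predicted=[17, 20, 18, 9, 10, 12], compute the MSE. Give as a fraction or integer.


MSE = (1/6) * ((1-17)^2=256 + (8-20)^2=144 + (10-18)^2=64 + (14-9)^2=25 + (2-10)^2=64 + (15-12)^2=9). Sum = 562. MSE = 281/3.

281/3


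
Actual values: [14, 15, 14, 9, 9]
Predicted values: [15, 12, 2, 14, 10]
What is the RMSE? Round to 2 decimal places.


MSE = 36.0000. RMSE = sqrt(36.0000) = 6.00.

6.00


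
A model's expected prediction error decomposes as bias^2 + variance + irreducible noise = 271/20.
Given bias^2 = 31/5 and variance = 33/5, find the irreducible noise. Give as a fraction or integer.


Total error = bias^2 + variance + irreducible noise. So irreducible noise = 271/20 - 31/5 - 33/5 = 3/4.

3/4


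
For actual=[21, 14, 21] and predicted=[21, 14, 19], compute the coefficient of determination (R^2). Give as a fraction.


Mean(y) = 56/3. SS_res = 4. SS_tot = 98/3. R^2 = 1 - 4/(98/3) = 43/49.

43/49


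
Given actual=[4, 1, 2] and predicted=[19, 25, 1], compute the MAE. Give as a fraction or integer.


MAE = (1/3) * (|4-19|=15 + |1-25|=24 + |2-1|=1). Sum = 40. MAE = 40/3.

40/3


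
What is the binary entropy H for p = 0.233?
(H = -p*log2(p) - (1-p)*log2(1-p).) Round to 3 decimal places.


H = -0.233*log2(0.233) - 0.767*log2(0.767) = 0.783.

0.783


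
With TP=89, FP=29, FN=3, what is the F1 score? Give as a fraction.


Precision = 89/118 = 89/118. Recall = 89/92 = 89/92. F1 = 2*P*R/(P+R) = 89/105.

89/105


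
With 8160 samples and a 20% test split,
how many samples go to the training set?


Test set = 8160 * 20% = 1632. Training set = 8160 - 1632 = 6528.

6528


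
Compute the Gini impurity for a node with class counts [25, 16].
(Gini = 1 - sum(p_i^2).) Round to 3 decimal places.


Total = 41. Proportions: 25/41, 16/41. sum(p_i^2) = 0.5241. Gini = 1 - 0.5241 = 0.4759, which rounds to 0.476.

0.476


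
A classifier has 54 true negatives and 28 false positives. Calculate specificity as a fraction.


Specificity = TN / (TN + FP) = 54 / 82 = 27/41.

27/41


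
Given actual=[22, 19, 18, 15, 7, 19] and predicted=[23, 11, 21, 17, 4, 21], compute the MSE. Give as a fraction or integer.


MSE = (1/6) * ((22-23)^2=1 + (19-11)^2=64 + (18-21)^2=9 + (15-17)^2=4 + (7-4)^2=9 + (19-21)^2=4). Sum = 91. MSE = 91/6.

91/6


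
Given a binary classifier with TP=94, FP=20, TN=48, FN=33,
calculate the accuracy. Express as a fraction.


Accuracy = (TP + TN) / (TP + TN + FP + FN) = (94 + 48) / 195 = 142/195.

142/195


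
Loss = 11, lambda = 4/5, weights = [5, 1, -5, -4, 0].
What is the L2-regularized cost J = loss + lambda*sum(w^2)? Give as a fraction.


L2 sq norm = sum(w^2) = 67. J = 11 + 4/5 * 67 = 323/5.

323/5


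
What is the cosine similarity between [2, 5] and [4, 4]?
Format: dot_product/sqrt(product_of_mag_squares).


dot = 28. |a|^2 = 29, |b|^2 = 32. cos = 28/sqrt(928).

28/sqrt(928)


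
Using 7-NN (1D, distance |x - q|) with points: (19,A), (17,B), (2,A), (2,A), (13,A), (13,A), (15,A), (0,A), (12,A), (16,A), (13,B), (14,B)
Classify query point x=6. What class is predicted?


Distances: |19-6|=13, |17-6|=11, |2-6|=4, |2-6|=4, |13-6|=7, |13-6|=7, |15-6|=9, |0-6|=6, |12-6|=6, |16-6|=10, |13-6|=7, |14-6|=8. 7 nearest: (2,A), (2,A), (0,A), (12,A), (13,A), (13,A), (13,B). Counts: {'A': 6, 'B': 1}. Majority class: A.

A


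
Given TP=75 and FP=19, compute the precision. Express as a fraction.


Precision = TP / (TP + FP) = 75 / 94 = 75/94.

75/94


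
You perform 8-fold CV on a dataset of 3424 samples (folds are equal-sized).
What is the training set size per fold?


Each validation fold has 3424/8 = 428 samples. Training set = 3424 - 428 = 2996.

2996


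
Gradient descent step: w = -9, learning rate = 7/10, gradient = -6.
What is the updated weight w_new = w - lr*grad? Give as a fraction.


w_new = -9 - 7/10 * -6 = -9 - -21/5 = -24/5.

-24/5


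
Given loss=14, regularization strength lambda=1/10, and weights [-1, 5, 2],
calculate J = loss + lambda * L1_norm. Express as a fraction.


L1 norm = sum(|w|) = 8. J = 14 + 1/10 * 8 = 74/5.

74/5


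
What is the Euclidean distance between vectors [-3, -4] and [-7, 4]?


d = sqrt(sum of squared differences). (-3--7)^2=16, (-4-4)^2=64. Sum = 80.

sqrt(80)


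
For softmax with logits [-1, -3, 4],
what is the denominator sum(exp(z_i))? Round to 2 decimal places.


Denom = e^-1=0.3679 + e^-3=0.0498 + e^4=54.5982. Sum = 55.0159, which rounds to 55.02.

55.02


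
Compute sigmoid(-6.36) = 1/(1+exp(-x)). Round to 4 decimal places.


sigma(-6.36) = 1/(1+e^(6.36)) = 1/(1+578.246356) = 1/579.246356 = 0.0017.

0.0017


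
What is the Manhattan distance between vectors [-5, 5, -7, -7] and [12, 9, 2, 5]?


d = sum of absolute differences: |-5-12|=17 + |5-9|=4 + |-7-2|=9 + |-7-5|=12 = 42.

42


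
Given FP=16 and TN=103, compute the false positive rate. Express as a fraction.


FPR = FP / (FP + TN) = 16 / 119 = 16/119.

16/119


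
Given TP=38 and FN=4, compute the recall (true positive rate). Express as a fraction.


Recall = TP / (TP + FN) = 38 / 42 = 19/21.

19/21


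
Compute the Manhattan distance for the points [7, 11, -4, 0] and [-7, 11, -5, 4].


d = sum of absolute differences: |7--7|=14 + |11-11|=0 + |-4--5|=1 + |0-4|=4 = 19.

19


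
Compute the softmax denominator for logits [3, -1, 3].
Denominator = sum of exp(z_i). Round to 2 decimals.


Denom = e^3=20.0855 + e^-1=0.3679 + e^3=20.0855. Sum = 40.5389, which rounds to 40.54.

40.54


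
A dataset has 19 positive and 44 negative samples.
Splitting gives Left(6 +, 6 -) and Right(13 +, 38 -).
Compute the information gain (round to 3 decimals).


H(parent) = 0.8832. H(left) = 1.0000, H(right) = 0.8190. Weighted = (12/63)*1.0000 + (51/63)*0.8190 = 0.8535. IG = 0.8832 - 0.8535 = 0.0297, which rounds to 0.030.

0.030


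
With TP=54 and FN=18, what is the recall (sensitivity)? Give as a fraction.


Recall = TP / (TP + FN) = 54 / 72 = 3/4.

3/4


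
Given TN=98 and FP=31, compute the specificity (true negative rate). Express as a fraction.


Specificity = TN / (TN + FP) = 98 / 129 = 98/129.

98/129


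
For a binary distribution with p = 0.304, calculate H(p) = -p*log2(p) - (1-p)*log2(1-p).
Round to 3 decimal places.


H = -0.304*log2(0.304) - 0.696*log2(0.696) = 0.886.

0.886


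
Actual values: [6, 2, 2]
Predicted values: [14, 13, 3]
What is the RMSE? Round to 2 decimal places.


MSE = 62.0000. RMSE = sqrt(62.0000) = 7.87.

7.87


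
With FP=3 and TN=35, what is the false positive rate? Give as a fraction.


FPR = FP / (FP + TN) = 3 / 38 = 3/38.

3/38


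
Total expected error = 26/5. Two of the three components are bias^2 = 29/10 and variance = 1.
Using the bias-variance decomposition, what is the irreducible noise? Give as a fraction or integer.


Total error = bias^2 + variance + irreducible noise. So irreducible noise = 26/5 - 29/10 - 1 = 13/10.

13/10


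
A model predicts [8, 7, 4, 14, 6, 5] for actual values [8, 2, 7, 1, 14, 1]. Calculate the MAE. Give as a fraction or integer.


MAE = (1/6) * (|8-8|=0 + |2-7|=5 + |7-4|=3 + |1-14|=13 + |14-6|=8 + |1-5|=4). Sum = 33. MAE = 11/2.

11/2


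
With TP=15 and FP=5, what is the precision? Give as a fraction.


Precision = TP / (TP + FP) = 15 / 20 = 3/4.

3/4


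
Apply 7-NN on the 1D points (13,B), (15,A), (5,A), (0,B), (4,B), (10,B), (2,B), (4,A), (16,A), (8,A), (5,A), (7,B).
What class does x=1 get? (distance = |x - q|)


Distances: |13-1|=12, |15-1|=14, |5-1|=4, |0-1|=1, |4-1|=3, |10-1|=9, |2-1|=1, |4-1|=3, |16-1|=15, |8-1|=7, |5-1|=4, |7-1|=6. 7 nearest: (0,B), (2,B), (4,A), (4,B), (5,A), (5,A), (7,B). Counts: {'B': 4, 'A': 3}. Majority class: B.

B


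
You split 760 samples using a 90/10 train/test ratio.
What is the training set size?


Test set = 760 * 10% = 76. Training set = 760 - 76 = 684.

684


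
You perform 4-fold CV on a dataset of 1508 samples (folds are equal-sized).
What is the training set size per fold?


Each validation fold has 1508/4 = 377 samples. Training set = 1508 - 377 = 1131.

1131


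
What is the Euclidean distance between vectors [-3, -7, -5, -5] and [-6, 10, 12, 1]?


d = sqrt(sum of squared differences). (-3--6)^2=9, (-7-10)^2=289, (-5-12)^2=289, (-5-1)^2=36. Sum = 623.

sqrt(623)


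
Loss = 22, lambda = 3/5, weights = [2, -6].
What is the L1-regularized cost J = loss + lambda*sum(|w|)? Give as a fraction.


L1 norm = sum(|w|) = 8. J = 22 + 3/5 * 8 = 134/5.

134/5


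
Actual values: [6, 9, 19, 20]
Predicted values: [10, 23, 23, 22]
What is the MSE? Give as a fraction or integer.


MSE = (1/4) * ((6-10)^2=16 + (9-23)^2=196 + (19-23)^2=16 + (20-22)^2=4). Sum = 232. MSE = 58.

58


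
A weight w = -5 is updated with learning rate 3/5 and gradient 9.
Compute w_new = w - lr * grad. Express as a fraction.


w_new = -5 - 3/5 * 9 = -5 - 27/5 = -52/5.

-52/5


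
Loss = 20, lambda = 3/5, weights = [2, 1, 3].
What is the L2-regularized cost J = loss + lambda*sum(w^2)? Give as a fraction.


L2 sq norm = sum(w^2) = 14. J = 20 + 3/5 * 14 = 142/5.

142/5


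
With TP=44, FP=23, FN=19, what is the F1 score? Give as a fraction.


Precision = 44/67 = 44/67. Recall = 44/63 = 44/63. F1 = 2*P*R/(P+R) = 44/65.

44/65


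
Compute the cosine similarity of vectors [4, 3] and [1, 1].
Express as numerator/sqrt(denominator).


dot = 7. |a|^2 = 25, |b|^2 = 2. cos = 7/sqrt(50).

7/sqrt(50)


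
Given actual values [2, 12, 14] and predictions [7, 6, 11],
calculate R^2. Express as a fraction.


Mean(y) = 28/3. SS_res = 70. SS_tot = 248/3. R^2 = 1 - 70/(248/3) = 19/124.

19/124


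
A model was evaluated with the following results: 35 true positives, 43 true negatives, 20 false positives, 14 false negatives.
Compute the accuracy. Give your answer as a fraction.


Accuracy = (TP + TN) / (TP + TN + FP + FN) = (35 + 43) / 112 = 39/56.

39/56


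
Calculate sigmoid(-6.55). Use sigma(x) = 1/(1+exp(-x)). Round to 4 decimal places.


sigma(-6.55) = 1/(1+e^(6.55)) = 1/(1+699.244174) = 1/700.244174 = 0.0014.

0.0014


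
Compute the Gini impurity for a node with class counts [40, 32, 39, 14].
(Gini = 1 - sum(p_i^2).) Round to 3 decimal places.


Total = 125. Proportions: 40/125, 32/125, 39/125, 14/125. sum(p_i^2) = 0.2778. Gini = 1 - 0.2778 = 0.7222, which rounds to 0.722.

0.722


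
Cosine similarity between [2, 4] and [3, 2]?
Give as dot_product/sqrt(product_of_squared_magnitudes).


dot = 14. |a|^2 = 20, |b|^2 = 13. cos = 14/sqrt(260).

14/sqrt(260)


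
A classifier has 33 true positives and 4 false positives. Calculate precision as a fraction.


Precision = TP / (TP + FP) = 33 / 37 = 33/37.

33/37


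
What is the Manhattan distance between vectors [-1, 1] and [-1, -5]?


d = sum of absolute differences: |-1--1|=0 + |1--5|=6 = 6.

6


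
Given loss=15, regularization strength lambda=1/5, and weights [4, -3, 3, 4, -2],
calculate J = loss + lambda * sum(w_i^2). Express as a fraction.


L2 sq norm = sum(w^2) = 54. J = 15 + 1/5 * 54 = 129/5.

129/5


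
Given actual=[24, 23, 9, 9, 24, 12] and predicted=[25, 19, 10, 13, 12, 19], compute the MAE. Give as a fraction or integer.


MAE = (1/6) * (|24-25|=1 + |23-19|=4 + |9-10|=1 + |9-13|=4 + |24-12|=12 + |12-19|=7). Sum = 29. MAE = 29/6.

29/6


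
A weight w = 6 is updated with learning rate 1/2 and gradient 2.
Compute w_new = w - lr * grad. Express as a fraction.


w_new = 6 - 1/2 * 2 = 6 - 1 = 5.

5


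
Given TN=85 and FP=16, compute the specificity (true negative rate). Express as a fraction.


Specificity = TN / (TN + FP) = 85 / 101 = 85/101.

85/101


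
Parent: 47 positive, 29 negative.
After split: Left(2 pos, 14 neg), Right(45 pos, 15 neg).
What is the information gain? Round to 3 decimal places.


H(parent) = 0.9591. H(left) = 0.5436, H(right) = 0.8113. Weighted = (16/76)*0.5436 + (60/76)*0.8113 = 0.7549. IG = 0.9591 - 0.7549 = 0.2042, which rounds to 0.204.

0.204


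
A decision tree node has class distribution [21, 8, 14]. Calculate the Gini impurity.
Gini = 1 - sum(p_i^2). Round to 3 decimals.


Total = 43. Proportions: 21/43, 8/43, 14/43. sum(p_i^2) = 0.3791. Gini = 1 - 0.3791 = 0.6209, which rounds to 0.621.

0.621


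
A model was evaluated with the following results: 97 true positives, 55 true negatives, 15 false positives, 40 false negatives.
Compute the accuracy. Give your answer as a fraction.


Accuracy = (TP + TN) / (TP + TN + FP + FN) = (97 + 55) / 207 = 152/207.

152/207


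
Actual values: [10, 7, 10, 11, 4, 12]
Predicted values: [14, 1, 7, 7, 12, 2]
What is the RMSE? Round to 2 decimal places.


MSE = 40.1667. RMSE = sqrt(40.1667) = 6.34.

6.34


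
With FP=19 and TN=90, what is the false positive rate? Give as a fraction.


FPR = FP / (FP + TN) = 19 / 109 = 19/109.

19/109


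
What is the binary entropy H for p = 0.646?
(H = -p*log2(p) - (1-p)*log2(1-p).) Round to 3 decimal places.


H = -0.646*log2(0.646) - 0.354*log2(0.354) = 0.938.

0.938


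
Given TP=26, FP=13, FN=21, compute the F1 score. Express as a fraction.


Precision = 26/39 = 2/3. Recall = 26/47 = 26/47. F1 = 2*P*R/(P+R) = 26/43.

26/43


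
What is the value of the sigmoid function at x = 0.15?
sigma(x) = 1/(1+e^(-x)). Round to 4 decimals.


sigma(0.15) = 1/(1+e^(-0.15)) = 1/(1+0.860708) = 1/1.860708 = 0.5374.

0.5374
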